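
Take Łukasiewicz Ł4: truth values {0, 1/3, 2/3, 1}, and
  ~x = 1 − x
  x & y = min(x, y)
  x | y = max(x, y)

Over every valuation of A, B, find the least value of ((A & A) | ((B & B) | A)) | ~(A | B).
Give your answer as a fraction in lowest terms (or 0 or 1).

Take A = 0, B = 1/3:
A & A = 0 & 0 = 0
B & B = 1/3 & 1/3 = 1/3
(B & B) | A = 1/3 | 0 = 1/3
(A & A) | ((B & B) | A) = 0 | 1/3 = 1/3
A | B = 0 | 1/3 = 1/3
~(A | B) = ~1/3 = 2/3
((A & A) | ((B & B) | A)) | ~(A | B) = 1/3 | 2/3 = 2/3
No assignment yields a value below 2/3, so this is the minimum.

2/3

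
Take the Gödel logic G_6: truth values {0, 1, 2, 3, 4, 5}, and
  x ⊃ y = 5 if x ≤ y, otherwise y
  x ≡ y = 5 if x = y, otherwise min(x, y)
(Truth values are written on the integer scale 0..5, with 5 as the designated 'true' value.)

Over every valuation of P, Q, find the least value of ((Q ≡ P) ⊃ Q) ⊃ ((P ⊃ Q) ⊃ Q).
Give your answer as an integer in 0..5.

1

Take P = 0, Q = 1:
Q ≡ P = 1 ≡ 0 = 0
(Q ≡ P) ⊃ Q = 0 ⊃ 1 = 5
P ⊃ Q = 0 ⊃ 1 = 5
(P ⊃ Q) ⊃ Q = 5 ⊃ 1 = 1
((Q ≡ P) ⊃ Q) ⊃ ((P ⊃ Q) ⊃ Q) = 5 ⊃ 1 = 1
No assignment yields a value below 1, so this is the minimum.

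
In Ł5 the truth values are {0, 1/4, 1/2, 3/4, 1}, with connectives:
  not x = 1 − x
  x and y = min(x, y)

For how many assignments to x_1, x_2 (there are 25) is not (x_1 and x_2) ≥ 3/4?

value 1: 9 assignments (counts)
value 3/4: 7 assignments (counts)
value 1/2: 5 assignments
value 1/4: 3 assignments
value 0: 1 assignment
So 16 of the 25 assignments meet the threshold.

16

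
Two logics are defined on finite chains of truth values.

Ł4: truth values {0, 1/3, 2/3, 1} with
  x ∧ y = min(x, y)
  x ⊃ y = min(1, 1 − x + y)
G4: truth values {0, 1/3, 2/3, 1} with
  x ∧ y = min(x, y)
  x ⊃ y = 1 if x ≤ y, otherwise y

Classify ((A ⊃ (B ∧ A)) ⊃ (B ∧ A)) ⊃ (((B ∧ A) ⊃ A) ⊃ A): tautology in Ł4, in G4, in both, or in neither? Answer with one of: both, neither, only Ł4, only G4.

In Ł4: every assignment gives 1 — tautology.
In G4: at A = 1/3, B = 0 the value is 1/3 — not a tautology.

only Ł4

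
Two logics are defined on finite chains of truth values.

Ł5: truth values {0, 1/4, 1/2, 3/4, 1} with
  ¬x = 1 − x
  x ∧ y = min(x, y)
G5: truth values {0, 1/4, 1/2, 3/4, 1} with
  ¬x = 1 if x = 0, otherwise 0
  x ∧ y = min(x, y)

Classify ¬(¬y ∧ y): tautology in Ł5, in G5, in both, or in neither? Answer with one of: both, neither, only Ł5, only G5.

In Ł5: at y = 1/4 the value is 3/4 — not a tautology.
In G5: every assignment gives 1 — tautology.

only G5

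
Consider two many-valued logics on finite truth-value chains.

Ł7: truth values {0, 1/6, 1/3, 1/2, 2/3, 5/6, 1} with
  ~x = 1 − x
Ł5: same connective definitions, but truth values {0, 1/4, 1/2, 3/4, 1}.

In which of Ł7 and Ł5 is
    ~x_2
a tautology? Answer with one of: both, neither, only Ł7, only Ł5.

In Ł7: at x_2 = 1/6 the value is 5/6 — not a tautology.
In Ł5: at x_2 = 1/4 the value is 3/4 — not a tautology.

neither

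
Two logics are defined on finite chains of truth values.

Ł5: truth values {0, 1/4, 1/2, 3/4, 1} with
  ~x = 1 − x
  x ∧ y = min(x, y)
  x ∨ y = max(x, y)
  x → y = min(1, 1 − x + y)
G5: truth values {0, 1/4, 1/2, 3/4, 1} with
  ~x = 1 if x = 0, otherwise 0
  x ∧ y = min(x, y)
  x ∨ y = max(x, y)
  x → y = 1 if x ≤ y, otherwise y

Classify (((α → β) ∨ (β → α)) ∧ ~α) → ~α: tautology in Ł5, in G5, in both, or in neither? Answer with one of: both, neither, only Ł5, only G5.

both

In Ł5: every assignment gives 1 — tautology.
In G5: every assignment gives 1 — tautology.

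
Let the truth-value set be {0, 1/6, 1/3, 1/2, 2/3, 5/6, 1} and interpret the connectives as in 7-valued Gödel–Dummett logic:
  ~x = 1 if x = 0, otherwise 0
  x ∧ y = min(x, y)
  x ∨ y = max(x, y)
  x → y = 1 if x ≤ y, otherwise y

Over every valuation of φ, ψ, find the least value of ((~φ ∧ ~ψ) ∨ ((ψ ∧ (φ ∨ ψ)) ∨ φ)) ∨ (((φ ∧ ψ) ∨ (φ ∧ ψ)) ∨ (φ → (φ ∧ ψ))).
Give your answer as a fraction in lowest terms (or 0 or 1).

1/6

Take φ = 1/6, ψ = 0:
~φ = ~1/6 = 0
~ψ = ~0 = 1
~φ ∧ ~ψ = 0 ∧ 1 = 0
φ ∨ ψ = 1/6 ∨ 0 = 1/6
ψ ∧ (φ ∨ ψ) = 0 ∧ 1/6 = 0
(ψ ∧ (φ ∨ ψ)) ∨ φ = 0 ∨ 1/6 = 1/6
(~φ ∧ ~ψ) ∨ ((ψ ∧ (φ ∨ ψ)) ∨ φ) = 0 ∨ 1/6 = 1/6
φ ∧ ψ = 1/6 ∧ 0 = 0
φ ∧ ψ = 1/6 ∧ 0 = 0
(φ ∧ ψ) ∨ (φ ∧ ψ) = 0 ∨ 0 = 0
φ ∧ ψ = 1/6 ∧ 0 = 0
φ → (φ ∧ ψ) = 1/6 → 0 = 0
((φ ∧ ψ) ∨ (φ ∧ ψ)) ∨ (φ → (φ ∧ ψ)) = 0 ∨ 0 = 0
((~φ ∧ ~ψ) ∨ ((ψ ∧ (φ ∨ ψ)) ∨ φ)) ∨ (((φ ∧ ψ) ∨ (φ ∧ ψ)) ∨ (φ → (φ ∧ ψ))) = 1/6 ∨ 0 = 1/6
No assignment yields a value below 1/6, so this is the minimum.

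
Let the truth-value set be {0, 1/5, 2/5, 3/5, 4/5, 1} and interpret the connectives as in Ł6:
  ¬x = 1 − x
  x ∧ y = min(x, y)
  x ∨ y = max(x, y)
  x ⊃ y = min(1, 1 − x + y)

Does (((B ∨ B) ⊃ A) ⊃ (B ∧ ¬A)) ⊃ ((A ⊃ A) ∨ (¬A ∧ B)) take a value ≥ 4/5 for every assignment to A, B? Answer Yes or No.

Yes

At A = 1/5, B = 0, for instance:
B ∨ B = 0 ∨ 0 = 0
(B ∨ B) ⊃ A = 0 ⊃ 1/5 = 1
¬A = ¬1/5 = 4/5
B ∧ ¬A = 0 ∧ 4/5 = 0
((B ∨ B) ⊃ A) ⊃ (B ∧ ¬A) = 1 ⊃ 0 = 0
A ⊃ A = 1/5 ⊃ 1/5 = 1
¬A = ¬1/5 = 4/5
¬A ∧ B = 4/5 ∧ 0 = 0
(A ⊃ A) ∨ (¬A ∧ B) = 1 ∨ 0 = 1
(((B ∨ B) ⊃ A) ⊃ (B ∧ ¬A)) ⊃ ((A ⊃ A) ∨ (¬A ∧ B)) = 0 ⊃ 1 = 1
and checking the remaining 35 assignments likewise gives ≥ 4/5 in every case.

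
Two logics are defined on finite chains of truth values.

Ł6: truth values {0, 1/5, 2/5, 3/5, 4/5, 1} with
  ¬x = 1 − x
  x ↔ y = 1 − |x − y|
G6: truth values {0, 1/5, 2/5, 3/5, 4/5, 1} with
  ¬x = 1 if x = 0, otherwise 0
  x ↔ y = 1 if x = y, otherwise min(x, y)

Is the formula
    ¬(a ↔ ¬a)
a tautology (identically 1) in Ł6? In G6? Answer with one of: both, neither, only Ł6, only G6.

In Ł6: at a = 1/5 the value is 3/5 — not a tautology.
In G6: every assignment gives 1 — tautology.

only G6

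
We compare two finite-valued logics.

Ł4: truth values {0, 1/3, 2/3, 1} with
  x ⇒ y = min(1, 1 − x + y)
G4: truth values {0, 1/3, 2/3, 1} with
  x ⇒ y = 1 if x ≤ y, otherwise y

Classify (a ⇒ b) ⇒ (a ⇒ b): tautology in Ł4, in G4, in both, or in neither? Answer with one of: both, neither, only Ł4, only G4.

both

In Ł4: every assignment gives 1 — tautology.
In G4: every assignment gives 1 — tautology.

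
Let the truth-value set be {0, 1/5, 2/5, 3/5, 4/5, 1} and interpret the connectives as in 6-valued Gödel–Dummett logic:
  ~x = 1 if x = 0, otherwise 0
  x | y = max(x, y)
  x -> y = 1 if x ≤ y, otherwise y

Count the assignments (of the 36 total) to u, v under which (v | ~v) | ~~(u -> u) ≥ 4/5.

36

value 1: 36 assignments (counts)
So 36 of the 36 assignments meet the threshold.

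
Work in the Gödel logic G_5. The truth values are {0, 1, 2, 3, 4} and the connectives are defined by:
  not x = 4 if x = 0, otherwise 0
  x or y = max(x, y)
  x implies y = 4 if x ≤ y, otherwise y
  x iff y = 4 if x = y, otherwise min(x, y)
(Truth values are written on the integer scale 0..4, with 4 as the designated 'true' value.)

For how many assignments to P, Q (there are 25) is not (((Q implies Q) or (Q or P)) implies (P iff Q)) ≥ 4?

value 4: 8 assignments (counts)
value 0: 17 assignments
So 8 of the 25 assignments meet the threshold.

8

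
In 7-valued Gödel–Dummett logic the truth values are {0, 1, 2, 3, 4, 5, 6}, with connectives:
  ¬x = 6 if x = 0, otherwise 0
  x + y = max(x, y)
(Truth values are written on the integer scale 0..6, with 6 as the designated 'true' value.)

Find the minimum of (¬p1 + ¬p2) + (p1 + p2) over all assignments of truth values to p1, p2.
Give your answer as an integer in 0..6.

Take p1 = 1, p2 = 1:
¬p1 = ¬1 = 0
¬p2 = ¬1 = 0
¬p1 + ¬p2 = 0 + 0 = 0
p1 + p2 = 1 + 1 = 1
(¬p1 + ¬p2) + (p1 + p2) = 0 + 1 = 1
No assignment yields a value below 1, so this is the minimum.

1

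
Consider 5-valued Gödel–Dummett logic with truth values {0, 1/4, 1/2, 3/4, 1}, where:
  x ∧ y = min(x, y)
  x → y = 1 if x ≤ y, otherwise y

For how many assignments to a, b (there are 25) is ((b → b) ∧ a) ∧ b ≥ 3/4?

4

value 1: 1 assignment (counts)
value 3/4: 3 assignments (counts)
value 1/2: 5 assignments
value 1/4: 7 assignments
value 0: 9 assignments
So 4 of the 25 assignments meet the threshold.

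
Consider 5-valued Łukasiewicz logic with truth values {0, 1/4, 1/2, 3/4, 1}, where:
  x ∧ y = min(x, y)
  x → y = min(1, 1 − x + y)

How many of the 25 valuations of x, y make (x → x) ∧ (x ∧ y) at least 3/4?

4

value 1: 1 assignment (counts)
value 3/4: 3 assignments (counts)
value 1/2: 5 assignments
value 1/4: 7 assignments
value 0: 9 assignments
So 4 of the 25 assignments meet the threshold.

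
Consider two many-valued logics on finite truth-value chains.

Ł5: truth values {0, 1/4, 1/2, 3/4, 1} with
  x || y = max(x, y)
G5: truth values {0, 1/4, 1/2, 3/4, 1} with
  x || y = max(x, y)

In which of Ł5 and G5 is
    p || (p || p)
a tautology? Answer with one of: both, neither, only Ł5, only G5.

neither

In Ł5: at p = 0 the value is 0 — not a tautology.
In G5: at p = 0 the value is 0 — not a tautology.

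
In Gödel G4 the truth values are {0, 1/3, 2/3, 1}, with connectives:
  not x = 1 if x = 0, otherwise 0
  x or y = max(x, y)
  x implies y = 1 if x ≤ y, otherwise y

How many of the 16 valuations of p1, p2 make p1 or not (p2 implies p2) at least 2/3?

p1 = 0, p2 = 0 ↦ 0  <
p1 = 0, p2 = 1/3 ↦ 0  <
p1 = 0, p2 = 2/3 ↦ 0  <
p1 = 0, p2 = 1 ↦ 0  <
p1 = 1/3, p2 = 0 ↦ 1/3  <
p1 = 1/3, p2 = 1/3 ↦ 1/3  <
p1 = 1/3, p2 = 2/3 ↦ 1/3  <
p1 = 1/3, p2 = 1 ↦ 1/3  <
p1 = 2/3, p2 = 0 ↦ 2/3  ≥
p1 = 2/3, p2 = 1/3 ↦ 2/3  ≥
p1 = 2/3, p2 = 2/3 ↦ 2/3  ≥
p1 = 2/3, p2 = 1 ↦ 2/3  ≥
p1 = 1, p2 = 0 ↦ 1  ≥
p1 = 1, p2 = 1/3 ↦ 1  ≥
p1 = 1, p2 = 2/3 ↦ 1  ≥
p1 = 1, p2 = 1 ↦ 1  ≥
So 8 of the 16 assignments meet the threshold.

8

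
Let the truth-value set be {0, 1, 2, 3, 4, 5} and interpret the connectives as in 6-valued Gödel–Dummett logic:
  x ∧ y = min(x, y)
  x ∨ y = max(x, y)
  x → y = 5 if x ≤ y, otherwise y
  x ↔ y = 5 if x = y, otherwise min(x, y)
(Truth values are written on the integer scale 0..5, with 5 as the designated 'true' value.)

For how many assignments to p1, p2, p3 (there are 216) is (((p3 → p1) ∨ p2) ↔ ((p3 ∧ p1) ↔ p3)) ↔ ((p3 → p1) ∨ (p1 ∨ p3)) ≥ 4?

152

value 5: 141 assignments (counts)
value 4: 11 assignments (counts)
value 3: 10 assignments
value 2: 12 assignments
value 1: 17 assignments
value 0: 25 assignments
So 152 of the 216 assignments meet the threshold.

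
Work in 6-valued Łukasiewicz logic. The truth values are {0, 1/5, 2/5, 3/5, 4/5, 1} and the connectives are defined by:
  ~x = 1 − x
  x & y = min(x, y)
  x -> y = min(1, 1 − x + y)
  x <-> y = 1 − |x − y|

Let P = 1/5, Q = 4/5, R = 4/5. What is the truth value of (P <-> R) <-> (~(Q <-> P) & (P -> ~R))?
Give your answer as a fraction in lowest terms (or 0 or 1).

P <-> R = 1/5 <-> 4/5 = 2/5
Q <-> P = 4/5 <-> 1/5 = 2/5
~(Q <-> P) = ~2/5 = 3/5
~R = ~4/5 = 1/5
P -> ~R = 1/5 -> 1/5 = 1
~(Q <-> P) & (P -> ~R) = 3/5 & 1 = 3/5
(P <-> R) <-> (~(Q <-> P) & (P -> ~R)) = 2/5 <-> 3/5 = 4/5

4/5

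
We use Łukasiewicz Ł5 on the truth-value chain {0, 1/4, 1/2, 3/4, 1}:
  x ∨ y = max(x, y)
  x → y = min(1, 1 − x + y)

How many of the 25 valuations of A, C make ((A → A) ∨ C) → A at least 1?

5

value 1: 5 assignments (counts)
value 3/4: 5 assignments
value 1/2: 5 assignments
value 1/4: 5 assignments
value 0: 5 assignments
So 5 of the 25 assignments meet the threshold.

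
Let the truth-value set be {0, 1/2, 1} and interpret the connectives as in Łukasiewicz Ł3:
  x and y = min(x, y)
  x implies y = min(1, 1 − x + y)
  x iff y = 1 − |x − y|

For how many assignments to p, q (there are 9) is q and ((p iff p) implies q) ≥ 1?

3

p = 0, q = 0 ↦ 0  <
p = 0, q = 1/2 ↦ 1/2  <
p = 0, q = 1 ↦ 1  ≥
p = 1/2, q = 0 ↦ 0  <
p = 1/2, q = 1/2 ↦ 1/2  <
p = 1/2, q = 1 ↦ 1  ≥
p = 1, q = 0 ↦ 0  <
p = 1, q = 1/2 ↦ 1/2  <
p = 1, q = 1 ↦ 1  ≥
So 3 of the 9 assignments meet the threshold.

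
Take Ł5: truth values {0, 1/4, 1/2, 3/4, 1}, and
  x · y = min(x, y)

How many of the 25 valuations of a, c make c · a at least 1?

value 1: 1 assignment (counts)
value 3/4: 3 assignments
value 1/2: 5 assignments
value 1/4: 7 assignments
value 0: 9 assignments
So 1 of the 25 assignments meets the threshold.

1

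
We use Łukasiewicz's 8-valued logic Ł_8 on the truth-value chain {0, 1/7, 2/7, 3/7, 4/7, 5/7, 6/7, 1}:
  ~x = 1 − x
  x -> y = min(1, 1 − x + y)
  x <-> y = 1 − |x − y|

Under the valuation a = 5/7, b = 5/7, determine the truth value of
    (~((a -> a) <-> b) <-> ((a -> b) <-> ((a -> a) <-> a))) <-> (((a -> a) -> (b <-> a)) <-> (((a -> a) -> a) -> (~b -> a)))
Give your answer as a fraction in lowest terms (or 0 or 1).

4/7

a -> a = 5/7 -> 5/7 = 1
(a -> a) <-> b = 1 <-> 5/7 = 5/7
~((a -> a) <-> b) = ~5/7 = 2/7
a -> b = 5/7 -> 5/7 = 1
a -> a = 5/7 -> 5/7 = 1
(a -> a) <-> a = 1 <-> 5/7 = 5/7
(a -> b) <-> ((a -> a) <-> a) = 1 <-> 5/7 = 5/7
~((a -> a) <-> b) <-> ((a -> b) <-> ((a -> a) <-> a)) = 2/7 <-> 5/7 = 4/7
a -> a = 5/7 -> 5/7 = 1
b <-> a = 5/7 <-> 5/7 = 1
(a -> a) -> (b <-> a) = 1 -> 1 = 1
a -> a = 5/7 -> 5/7 = 1
(a -> a) -> a = 1 -> 5/7 = 5/7
~b = ~5/7 = 2/7
~b -> a = 2/7 -> 5/7 = 1
((a -> a) -> a) -> (~b -> a) = 5/7 -> 1 = 1
((a -> a) -> (b <-> a)) <-> (((a -> a) -> a) -> (~b -> a)) = 1 <-> 1 = 1
(~((a -> a) <-> b) <-> ((a -> b) <-> ((a -> a) <-> a))) <-> (((a -> a) -> (b <-> a)) <-> (((a -> a) -> a) -> (~b -> a))) = 4/7 <-> 1 = 4/7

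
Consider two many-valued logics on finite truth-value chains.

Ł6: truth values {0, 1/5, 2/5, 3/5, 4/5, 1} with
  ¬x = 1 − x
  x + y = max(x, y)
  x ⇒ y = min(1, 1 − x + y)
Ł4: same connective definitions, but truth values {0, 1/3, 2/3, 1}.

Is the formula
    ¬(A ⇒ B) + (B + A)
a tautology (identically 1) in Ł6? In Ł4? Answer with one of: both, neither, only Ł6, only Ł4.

In Ł6: at A = 0, B = 0 the value is 0 — not a tautology.
In Ł4: at A = 0, B = 0 the value is 0 — not a tautology.

neither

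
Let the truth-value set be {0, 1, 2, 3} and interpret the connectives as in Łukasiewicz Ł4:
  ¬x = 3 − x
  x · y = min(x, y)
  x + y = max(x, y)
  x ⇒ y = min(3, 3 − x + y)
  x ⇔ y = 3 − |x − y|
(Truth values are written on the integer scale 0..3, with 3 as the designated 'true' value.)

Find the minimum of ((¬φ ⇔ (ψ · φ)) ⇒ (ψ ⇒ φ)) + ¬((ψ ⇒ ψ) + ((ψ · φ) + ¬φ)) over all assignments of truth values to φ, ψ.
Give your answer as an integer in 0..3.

Take φ = 1, ψ = 3:
¬φ = ¬1 = 2
ψ · φ = 3 · 1 = 1
¬φ ⇔ (ψ · φ) = 2 ⇔ 1 = 2
ψ ⇒ φ = 3 ⇒ 1 = 1
(¬φ ⇔ (ψ · φ)) ⇒ (ψ ⇒ φ) = 2 ⇒ 1 = 2
ψ ⇒ ψ = 3 ⇒ 3 = 3
ψ · φ = 3 · 1 = 1
¬φ = ¬1 = 2
(ψ · φ) + ¬φ = 1 + 2 = 2
(ψ ⇒ ψ) + ((ψ · φ) + ¬φ) = 3 + 2 = 3
¬((ψ ⇒ ψ) + ((ψ · φ) + ¬φ)) = ¬3 = 0
((¬φ ⇔ (ψ · φ)) ⇒ (ψ ⇒ φ)) + ¬((ψ ⇒ ψ) + ((ψ · φ) + ¬φ)) = 2 + 0 = 2
No assignment yields a value below 2, so this is the minimum.

2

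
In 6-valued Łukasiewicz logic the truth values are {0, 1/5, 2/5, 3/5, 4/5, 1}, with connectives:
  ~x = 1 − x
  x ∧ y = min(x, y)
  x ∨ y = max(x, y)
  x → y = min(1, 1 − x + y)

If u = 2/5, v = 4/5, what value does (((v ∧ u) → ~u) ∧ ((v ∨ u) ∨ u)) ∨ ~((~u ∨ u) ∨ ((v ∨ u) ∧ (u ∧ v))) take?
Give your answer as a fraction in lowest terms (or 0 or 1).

v ∧ u = 4/5 ∧ 2/5 = 2/5
~u = ~2/5 = 3/5
(v ∧ u) → ~u = 2/5 → 3/5 = 1
v ∨ u = 4/5 ∨ 2/5 = 4/5
(v ∨ u) ∨ u = 4/5 ∨ 2/5 = 4/5
((v ∧ u) → ~u) ∧ ((v ∨ u) ∨ u) = 1 ∧ 4/5 = 4/5
~u = ~2/5 = 3/5
~u ∨ u = 3/5 ∨ 2/5 = 3/5
v ∨ u = 4/5 ∨ 2/5 = 4/5
u ∧ v = 2/5 ∧ 4/5 = 2/5
(v ∨ u) ∧ (u ∧ v) = 4/5 ∧ 2/5 = 2/5
(~u ∨ u) ∨ ((v ∨ u) ∧ (u ∧ v)) = 3/5 ∨ 2/5 = 3/5
~((~u ∨ u) ∨ ((v ∨ u) ∧ (u ∧ v))) = ~3/5 = 2/5
(((v ∧ u) → ~u) ∧ ((v ∨ u) ∨ u)) ∨ ~((~u ∨ u) ∨ ((v ∨ u) ∧ (u ∧ v))) = 4/5 ∨ 2/5 = 4/5

4/5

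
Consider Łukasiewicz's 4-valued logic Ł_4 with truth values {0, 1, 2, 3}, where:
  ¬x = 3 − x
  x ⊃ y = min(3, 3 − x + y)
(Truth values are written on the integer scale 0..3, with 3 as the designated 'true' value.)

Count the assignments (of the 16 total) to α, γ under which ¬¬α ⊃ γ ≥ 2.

α = 0, γ = 0 ↦ 3  ≥
α = 0, γ = 1 ↦ 3  ≥
α = 0, γ = 2 ↦ 3  ≥
α = 0, γ = 3 ↦ 3  ≥
α = 1, γ = 0 ↦ 2  ≥
α = 1, γ = 1 ↦ 3  ≥
α = 1, γ = 2 ↦ 3  ≥
α = 1, γ = 3 ↦ 3  ≥
α = 2, γ = 0 ↦ 1  <
α = 2, γ = 1 ↦ 2  ≥
α = 2, γ = 2 ↦ 3  ≥
α = 2, γ = 3 ↦ 3  ≥
α = 3, γ = 0 ↦ 0  <
α = 3, γ = 1 ↦ 1  <
α = 3, γ = 2 ↦ 2  ≥
α = 3, γ = 3 ↦ 3  ≥
So 13 of the 16 assignments meet the threshold.

13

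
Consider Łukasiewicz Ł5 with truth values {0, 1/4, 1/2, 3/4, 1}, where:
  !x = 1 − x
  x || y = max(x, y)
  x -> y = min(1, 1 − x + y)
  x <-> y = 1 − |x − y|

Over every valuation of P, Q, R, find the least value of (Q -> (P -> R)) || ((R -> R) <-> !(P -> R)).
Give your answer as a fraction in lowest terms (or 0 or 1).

Take P = 1/2, Q = 1, R = 0:
P -> R = 1/2 -> 0 = 1/2
Q -> (P -> R) = 1 -> 1/2 = 1/2
R -> R = 0 -> 0 = 1
P -> R = 1/2 -> 0 = 1/2
!(P -> R) = !1/2 = 1/2
(R -> R) <-> !(P -> R) = 1 <-> 1/2 = 1/2
(Q -> (P -> R)) || ((R -> R) <-> !(P -> R)) = 1/2 || 1/2 = 1/2
No assignment yields a value below 1/2, so this is the minimum.

1/2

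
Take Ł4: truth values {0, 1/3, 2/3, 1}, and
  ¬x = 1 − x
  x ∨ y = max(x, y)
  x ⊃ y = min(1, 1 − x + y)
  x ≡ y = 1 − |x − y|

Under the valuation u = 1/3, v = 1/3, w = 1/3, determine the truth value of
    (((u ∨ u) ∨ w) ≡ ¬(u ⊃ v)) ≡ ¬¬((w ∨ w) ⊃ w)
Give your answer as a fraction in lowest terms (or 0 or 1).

u ∨ u = 1/3 ∨ 1/3 = 1/3
(u ∨ u) ∨ w = 1/3 ∨ 1/3 = 1/3
u ⊃ v = 1/3 ⊃ 1/3 = 1
¬(u ⊃ v) = ¬1 = 0
((u ∨ u) ∨ w) ≡ ¬(u ⊃ v) = 1/3 ≡ 0 = 2/3
w ∨ w = 1/3 ∨ 1/3 = 1/3
(w ∨ w) ⊃ w = 1/3 ⊃ 1/3 = 1
¬((w ∨ w) ⊃ w) = ¬1 = 0
¬¬((w ∨ w) ⊃ w) = ¬0 = 1
(((u ∨ u) ∨ w) ≡ ¬(u ⊃ v)) ≡ ¬¬((w ∨ w) ⊃ w) = 2/3 ≡ 1 = 2/3

2/3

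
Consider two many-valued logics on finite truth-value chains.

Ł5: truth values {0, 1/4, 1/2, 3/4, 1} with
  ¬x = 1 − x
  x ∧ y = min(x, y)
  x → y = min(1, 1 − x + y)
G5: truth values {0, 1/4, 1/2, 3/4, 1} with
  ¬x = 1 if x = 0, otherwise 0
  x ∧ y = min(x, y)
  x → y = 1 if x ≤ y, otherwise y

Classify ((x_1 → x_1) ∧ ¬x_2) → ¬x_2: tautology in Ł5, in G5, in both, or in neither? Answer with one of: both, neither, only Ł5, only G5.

In Ł5: every assignment gives 1 — tautology.
In G5: every assignment gives 1 — tautology.

both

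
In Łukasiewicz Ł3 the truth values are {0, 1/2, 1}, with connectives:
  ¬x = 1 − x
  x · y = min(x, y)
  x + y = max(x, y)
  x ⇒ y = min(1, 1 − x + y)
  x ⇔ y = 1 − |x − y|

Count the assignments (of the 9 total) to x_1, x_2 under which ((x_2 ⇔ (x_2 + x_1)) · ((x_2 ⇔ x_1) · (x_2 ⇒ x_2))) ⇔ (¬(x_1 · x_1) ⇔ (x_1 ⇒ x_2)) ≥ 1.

3

x_1 = 0, x_2 = 0 ↦ 1  ≥
x_1 = 0, x_2 = 1/2 ↦ 1/2  <
x_1 = 0, x_2 = 1 ↦ 0  <
x_1 = 1/2, x_2 = 0 ↦ 1/2  <
x_1 = 1/2, x_2 = 1/2 ↦ 1/2  <
x_1 = 1/2, x_2 = 1 ↦ 1  ≥
x_1 = 1, x_2 = 0 ↦ 0  <
x_1 = 1, x_2 = 1/2 ↦ 1  ≥
x_1 = 1, x_2 = 1 ↦ 0  <
So 3 of the 9 assignments meet the threshold.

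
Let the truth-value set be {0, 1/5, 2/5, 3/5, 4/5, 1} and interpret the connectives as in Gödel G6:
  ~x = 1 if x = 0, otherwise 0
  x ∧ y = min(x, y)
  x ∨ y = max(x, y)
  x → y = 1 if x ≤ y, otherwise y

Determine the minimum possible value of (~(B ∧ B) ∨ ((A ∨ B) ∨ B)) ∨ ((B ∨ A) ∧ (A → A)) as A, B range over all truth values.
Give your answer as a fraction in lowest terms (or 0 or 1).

Take A = 0, B = 1/5:
B ∧ B = 1/5 ∧ 1/5 = 1/5
~(B ∧ B) = ~1/5 = 0
A ∨ B = 0 ∨ 1/5 = 1/5
(A ∨ B) ∨ B = 1/5 ∨ 1/5 = 1/5
~(B ∧ B) ∨ ((A ∨ B) ∨ B) = 0 ∨ 1/5 = 1/5
B ∨ A = 1/5 ∨ 0 = 1/5
A → A = 0 → 0 = 1
(B ∨ A) ∧ (A → A) = 1/5 ∧ 1 = 1/5
(~(B ∧ B) ∨ ((A ∨ B) ∨ B)) ∨ ((B ∨ A) ∧ (A → A)) = 1/5 ∨ 1/5 = 1/5
No assignment yields a value below 1/5, so this is the minimum.

1/5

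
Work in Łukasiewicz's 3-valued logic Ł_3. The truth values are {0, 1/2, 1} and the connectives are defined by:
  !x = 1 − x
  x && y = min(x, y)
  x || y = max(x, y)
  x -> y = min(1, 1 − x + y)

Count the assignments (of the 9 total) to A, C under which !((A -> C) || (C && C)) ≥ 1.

A = 0, C = 0 ↦ 0  <
A = 0, C = 1/2 ↦ 0  <
A = 0, C = 1 ↦ 0  <
A = 1/2, C = 0 ↦ 1/2  <
A = 1/2, C = 1/2 ↦ 0  <
A = 1/2, C = 1 ↦ 0  <
A = 1, C = 0 ↦ 1  ≥
A = 1, C = 1/2 ↦ 1/2  <
A = 1, C = 1 ↦ 0  <
So 1 of the 9 assignments meets the threshold.

1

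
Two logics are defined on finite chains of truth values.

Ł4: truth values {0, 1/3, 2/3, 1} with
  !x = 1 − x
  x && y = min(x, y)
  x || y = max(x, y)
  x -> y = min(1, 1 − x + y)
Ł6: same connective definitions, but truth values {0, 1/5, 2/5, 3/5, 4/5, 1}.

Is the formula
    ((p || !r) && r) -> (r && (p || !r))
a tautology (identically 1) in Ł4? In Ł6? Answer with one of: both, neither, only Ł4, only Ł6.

both

In Ł4: every assignment gives 1 — tautology.
In Ł6: every assignment gives 1 — tautology.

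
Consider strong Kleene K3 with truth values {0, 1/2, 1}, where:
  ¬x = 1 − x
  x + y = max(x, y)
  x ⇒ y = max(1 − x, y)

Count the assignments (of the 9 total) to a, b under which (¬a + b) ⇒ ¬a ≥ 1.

a = 0, b = 0 ↦ 1  ≥
a = 0, b = 1/2 ↦ 1  ≥
a = 0, b = 1 ↦ 1  ≥
a = 1/2, b = 0 ↦ 1/2  <
a = 1/2, b = 1/2 ↦ 1/2  <
a = 1/2, b = 1 ↦ 1/2  <
a = 1, b = 0 ↦ 1  ≥
a = 1, b = 1/2 ↦ 1/2  <
a = 1, b = 1 ↦ 0  <
So 4 of the 9 assignments meet the threshold.

4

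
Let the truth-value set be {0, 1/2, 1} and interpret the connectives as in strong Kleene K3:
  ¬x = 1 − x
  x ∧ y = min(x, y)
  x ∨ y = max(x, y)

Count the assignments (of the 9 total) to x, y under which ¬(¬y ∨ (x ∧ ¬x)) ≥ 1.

2

x = 0, y = 0 ↦ 0  <
x = 0, y = 1/2 ↦ 1/2  <
x = 0, y = 1 ↦ 1  ≥
x = 1/2, y = 0 ↦ 0  <
x = 1/2, y = 1/2 ↦ 1/2  <
x = 1/2, y = 1 ↦ 1/2  <
x = 1, y = 0 ↦ 0  <
x = 1, y = 1/2 ↦ 1/2  <
x = 1, y = 1 ↦ 1  ≥
So 2 of the 9 assignments meet the threshold.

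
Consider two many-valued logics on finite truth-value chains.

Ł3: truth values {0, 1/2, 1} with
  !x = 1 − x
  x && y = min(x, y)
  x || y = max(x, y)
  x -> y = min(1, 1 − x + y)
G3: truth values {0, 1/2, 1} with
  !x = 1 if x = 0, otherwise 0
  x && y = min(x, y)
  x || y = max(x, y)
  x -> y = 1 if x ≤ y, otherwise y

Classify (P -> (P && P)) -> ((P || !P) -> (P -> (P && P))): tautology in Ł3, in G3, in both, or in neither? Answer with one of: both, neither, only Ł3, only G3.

In Ł3: every assignment gives 1 — tautology.
In G3: every assignment gives 1 — tautology.

both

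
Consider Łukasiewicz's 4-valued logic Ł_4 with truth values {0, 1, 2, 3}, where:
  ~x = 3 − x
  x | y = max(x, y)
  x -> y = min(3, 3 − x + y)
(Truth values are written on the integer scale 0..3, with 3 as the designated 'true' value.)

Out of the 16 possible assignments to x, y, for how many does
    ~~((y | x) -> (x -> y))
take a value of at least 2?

x = 0, y = 0 ↦ 3  ≥
x = 0, y = 1 ↦ 3  ≥
x = 0, y = 2 ↦ 3  ≥
x = 0, y = 3 ↦ 3  ≥
x = 1, y = 0 ↦ 3  ≥
x = 1, y = 1 ↦ 3  ≥
x = 1, y = 2 ↦ 3  ≥
x = 1, y = 3 ↦ 3  ≥
x = 2, y = 0 ↦ 2  ≥
x = 2, y = 1 ↦ 3  ≥
x = 2, y = 2 ↦ 3  ≥
x = 2, y = 3 ↦ 3  ≥
x = 3, y = 0 ↦ 0  <
x = 3, y = 1 ↦ 1  <
x = 3, y = 2 ↦ 2  ≥
x = 3, y = 3 ↦ 3  ≥
So 14 of the 16 assignments meet the threshold.

14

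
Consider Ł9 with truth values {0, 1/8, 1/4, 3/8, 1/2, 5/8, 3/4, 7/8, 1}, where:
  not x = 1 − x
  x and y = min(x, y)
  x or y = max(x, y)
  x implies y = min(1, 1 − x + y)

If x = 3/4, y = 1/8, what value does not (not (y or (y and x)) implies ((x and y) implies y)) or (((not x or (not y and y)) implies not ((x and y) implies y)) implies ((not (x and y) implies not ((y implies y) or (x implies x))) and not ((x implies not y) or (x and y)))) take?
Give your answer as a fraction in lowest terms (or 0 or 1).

1/4

y and x = 1/8 and 3/4 = 1/8
y or (y and x) = 1/8 or 1/8 = 1/8
not (y or (y and x)) = not 1/8 = 7/8
x and y = 3/4 and 1/8 = 1/8
(x and y) implies y = 1/8 implies 1/8 = 1
not (y or (y and x)) implies ((x and y) implies y) = 7/8 implies 1 = 1
not (not (y or (y and x)) implies ((x and y) implies y)) = not 1 = 0
not x = not 3/4 = 1/4
not y = not 1/8 = 7/8
not y and y = 7/8 and 1/8 = 1/8
not x or (not y and y) = 1/4 or 1/8 = 1/4
x and y = 3/4 and 1/8 = 1/8
(x and y) implies y = 1/8 implies 1/8 = 1
not ((x and y) implies y) = not 1 = 0
(not x or (not y and y)) implies not ((x and y) implies y) = 1/4 implies 0 = 3/4
x and y = 3/4 and 1/8 = 1/8
not (x and y) = not 1/8 = 7/8
y implies y = 1/8 implies 1/8 = 1
x implies x = 3/4 implies 3/4 = 1
(y implies y) or (x implies x) = 1 or 1 = 1
not ((y implies y) or (x implies x)) = not 1 = 0
not (x and y) implies not ((y implies y) or (x implies x)) = 7/8 implies 0 = 1/8
not y = not 1/8 = 7/8
x implies not y = 3/4 implies 7/8 = 1
x and y = 3/4 and 1/8 = 1/8
(x implies not y) or (x and y) = 1 or 1/8 = 1
not ((x implies not y) or (x and y)) = not 1 = 0
(not (x and y) implies not ((y implies y) or (x implies x))) and not ((x implies not y) or (x and y)) = 1/8 and 0 = 0
((not x or (not y and y)) implies not ((x and y) implies y)) implies ((not (x and y) implies not ((y implies y) or (x implies x))) and not ((x implies not y) or (x and y))) = 3/4 implies 0 = 1/4
not (not (y or (y and x)) implies ((x and y) implies y)) or (((not x or (not y and y)) implies not ((x and y) implies y)) implies ((not (x and y) implies not ((y implies y) or (x implies x))) and not ((x implies not y) or (x and y)))) = 0 or 1/4 = 1/4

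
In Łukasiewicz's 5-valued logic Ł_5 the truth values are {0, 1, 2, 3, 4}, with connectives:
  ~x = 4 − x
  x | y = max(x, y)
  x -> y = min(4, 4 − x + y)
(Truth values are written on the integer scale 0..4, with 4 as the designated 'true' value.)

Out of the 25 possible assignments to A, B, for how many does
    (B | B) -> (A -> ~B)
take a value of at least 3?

value 4: 19 assignments (counts)
value 3: 2 assignments (counts)
value 2: 2 assignments
value 1: 1 assignment
value 0: 1 assignment
So 21 of the 25 assignments meet the threshold.

21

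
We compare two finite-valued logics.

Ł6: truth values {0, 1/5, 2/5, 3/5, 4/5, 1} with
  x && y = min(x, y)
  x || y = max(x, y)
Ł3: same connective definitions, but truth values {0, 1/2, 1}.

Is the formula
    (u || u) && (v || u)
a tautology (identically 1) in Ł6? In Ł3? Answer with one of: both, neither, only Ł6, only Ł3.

neither

In Ł6: at u = 0, v = 0 the value is 0 — not a tautology.
In Ł3: at u = 0, v = 0 the value is 0 — not a tautology.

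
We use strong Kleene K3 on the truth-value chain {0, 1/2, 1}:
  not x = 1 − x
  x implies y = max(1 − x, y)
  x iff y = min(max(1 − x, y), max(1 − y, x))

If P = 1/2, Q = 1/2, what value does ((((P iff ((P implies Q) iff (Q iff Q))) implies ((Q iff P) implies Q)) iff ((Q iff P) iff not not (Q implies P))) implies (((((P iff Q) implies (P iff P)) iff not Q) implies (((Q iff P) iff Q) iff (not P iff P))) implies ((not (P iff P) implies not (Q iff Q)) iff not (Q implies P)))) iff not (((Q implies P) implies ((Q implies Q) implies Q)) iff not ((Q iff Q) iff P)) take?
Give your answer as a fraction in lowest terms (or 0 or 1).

1/2

P implies Q = 1/2 implies 1/2 = 1/2
Q iff Q = 1/2 iff 1/2 = 1/2
(P implies Q) iff (Q iff Q) = 1/2 iff 1/2 = 1/2
P iff ((P implies Q) iff (Q iff Q)) = 1/2 iff 1/2 = 1/2
Q iff P = 1/2 iff 1/2 = 1/2
(Q iff P) implies Q = 1/2 implies 1/2 = 1/2
(P iff ((P implies Q) iff (Q iff Q))) implies ((Q iff P) implies Q) = 1/2 implies 1/2 = 1/2
Q iff P = 1/2 iff 1/2 = 1/2
Q implies P = 1/2 implies 1/2 = 1/2
not (Q implies P) = not 1/2 = 1/2
not not (Q implies P) = not 1/2 = 1/2
(Q iff P) iff not not (Q implies P) = 1/2 iff 1/2 = 1/2
((P iff ((P implies Q) iff (Q iff Q))) implies ((Q iff P) implies Q)) iff ((Q iff P) iff not not (Q implies P)) = 1/2 iff 1/2 = 1/2
P iff Q = 1/2 iff 1/2 = 1/2
P iff P = 1/2 iff 1/2 = 1/2
(P iff Q) implies (P iff P) = 1/2 implies 1/2 = 1/2
not Q = not 1/2 = 1/2
((P iff Q) implies (P iff P)) iff not Q = 1/2 iff 1/2 = 1/2
Q iff P = 1/2 iff 1/2 = 1/2
(Q iff P) iff Q = 1/2 iff 1/2 = 1/2
not P = not 1/2 = 1/2
not P iff P = 1/2 iff 1/2 = 1/2
((Q iff P) iff Q) iff (not P iff P) = 1/2 iff 1/2 = 1/2
(((P iff Q) implies (P iff P)) iff not Q) implies (((Q iff P) iff Q) iff (not P iff P)) = 1/2 implies 1/2 = 1/2
P iff P = 1/2 iff 1/2 = 1/2
not (P iff P) = not 1/2 = 1/2
Q iff Q = 1/2 iff 1/2 = 1/2
not (Q iff Q) = not 1/2 = 1/2
not (P iff P) implies not (Q iff Q) = 1/2 implies 1/2 = 1/2
Q implies P = 1/2 implies 1/2 = 1/2
not (Q implies P) = not 1/2 = 1/2
(not (P iff P) implies not (Q iff Q)) iff not (Q implies P) = 1/2 iff 1/2 = 1/2
((((P iff Q) implies (P iff P)) iff not Q) implies (((Q iff P) iff Q) iff (not P iff P))) implies ((not (P iff P) implies not (Q iff Q)) iff not (Q implies P)) = 1/2 implies 1/2 = 1/2
(((P iff ((P implies Q) iff (Q iff Q))) implies ((Q iff P) implies Q)) iff ((Q iff P) iff not not (Q implies P))) implies (((((P iff Q) implies (P iff P)) iff not Q) implies (((Q iff P) iff Q) iff (not P iff P))) implies ((not (P iff P) implies not (Q iff Q)) iff not (Q implies P))) = 1/2 implies 1/2 = 1/2
Q implies P = 1/2 implies 1/2 = 1/2
Q implies Q = 1/2 implies 1/2 = 1/2
(Q implies Q) implies Q = 1/2 implies 1/2 = 1/2
(Q implies P) implies ((Q implies Q) implies Q) = 1/2 implies 1/2 = 1/2
Q iff Q = 1/2 iff 1/2 = 1/2
(Q iff Q) iff P = 1/2 iff 1/2 = 1/2
not ((Q iff Q) iff P) = not 1/2 = 1/2
((Q implies P) implies ((Q implies Q) implies Q)) iff not ((Q iff Q) iff P) = 1/2 iff 1/2 = 1/2
not (((Q implies P) implies ((Q implies Q) implies Q)) iff not ((Q iff Q) iff P)) = not 1/2 = 1/2
((((P iff ((P implies Q) iff (Q iff Q))) implies ((Q iff P) implies Q)) iff ((Q iff P) iff not not (Q implies P))) implies (((((P iff Q) implies (P iff P)) iff not Q) implies (((Q iff P) iff Q) iff (not P iff P))) implies ((not (P iff P) implies not (Q iff Q)) iff not (Q implies P)))) iff not (((Q implies P) implies ((Q implies Q) implies Q)) iff not ((Q iff Q) iff P)) = 1/2 iff 1/2 = 1/2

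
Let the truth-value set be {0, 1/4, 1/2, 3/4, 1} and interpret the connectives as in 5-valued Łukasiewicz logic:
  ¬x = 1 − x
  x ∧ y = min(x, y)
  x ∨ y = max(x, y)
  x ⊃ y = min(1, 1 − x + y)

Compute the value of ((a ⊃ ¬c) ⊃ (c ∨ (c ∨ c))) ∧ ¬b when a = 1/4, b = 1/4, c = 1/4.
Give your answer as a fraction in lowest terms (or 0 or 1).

¬c = ¬1/4 = 3/4
a ⊃ ¬c = 1/4 ⊃ 3/4 = 1
c ∨ c = 1/4 ∨ 1/4 = 1/4
c ∨ (c ∨ c) = 1/4 ∨ 1/4 = 1/4
(a ⊃ ¬c) ⊃ (c ∨ (c ∨ c)) = 1 ⊃ 1/4 = 1/4
¬b = ¬1/4 = 3/4
((a ⊃ ¬c) ⊃ (c ∨ (c ∨ c))) ∧ ¬b = 1/4 ∧ 3/4 = 1/4

1/4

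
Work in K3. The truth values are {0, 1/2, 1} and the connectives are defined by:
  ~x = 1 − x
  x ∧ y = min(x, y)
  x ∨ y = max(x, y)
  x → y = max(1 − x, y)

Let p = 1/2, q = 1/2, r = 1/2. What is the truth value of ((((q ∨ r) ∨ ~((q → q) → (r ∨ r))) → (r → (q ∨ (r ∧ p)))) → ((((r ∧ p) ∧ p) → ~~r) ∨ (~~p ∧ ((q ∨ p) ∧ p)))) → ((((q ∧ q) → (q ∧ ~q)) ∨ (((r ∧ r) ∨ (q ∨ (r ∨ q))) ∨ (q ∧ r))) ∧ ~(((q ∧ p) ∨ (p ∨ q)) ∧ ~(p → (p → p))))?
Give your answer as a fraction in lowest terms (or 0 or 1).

q ∨ r = 1/2 ∨ 1/2 = 1/2
q → q = 1/2 → 1/2 = 1/2
r ∨ r = 1/2 ∨ 1/2 = 1/2
(q → q) → (r ∨ r) = 1/2 → 1/2 = 1/2
~((q → q) → (r ∨ r)) = ~1/2 = 1/2
(q ∨ r) ∨ ~((q → q) → (r ∨ r)) = 1/2 ∨ 1/2 = 1/2
r ∧ p = 1/2 ∧ 1/2 = 1/2
q ∨ (r ∧ p) = 1/2 ∨ 1/2 = 1/2
r → (q ∨ (r ∧ p)) = 1/2 → 1/2 = 1/2
((q ∨ r) ∨ ~((q → q) → (r ∨ r))) → (r → (q ∨ (r ∧ p))) = 1/2 → 1/2 = 1/2
r ∧ p = 1/2 ∧ 1/2 = 1/2
(r ∧ p) ∧ p = 1/2 ∧ 1/2 = 1/2
~r = ~1/2 = 1/2
~~r = ~1/2 = 1/2
((r ∧ p) ∧ p) → ~~r = 1/2 → 1/2 = 1/2
~p = ~1/2 = 1/2
~~p = ~1/2 = 1/2
q ∨ p = 1/2 ∨ 1/2 = 1/2
(q ∨ p) ∧ p = 1/2 ∧ 1/2 = 1/2
~~p ∧ ((q ∨ p) ∧ p) = 1/2 ∧ 1/2 = 1/2
(((r ∧ p) ∧ p) → ~~r) ∨ (~~p ∧ ((q ∨ p) ∧ p)) = 1/2 ∨ 1/2 = 1/2
(((q ∨ r) ∨ ~((q → q) → (r ∨ r))) → (r → (q ∨ (r ∧ p)))) → ((((r ∧ p) ∧ p) → ~~r) ∨ (~~p ∧ ((q ∨ p) ∧ p))) = 1/2 → 1/2 = 1/2
q ∧ q = 1/2 ∧ 1/2 = 1/2
~q = ~1/2 = 1/2
q ∧ ~q = 1/2 ∧ 1/2 = 1/2
(q ∧ q) → (q ∧ ~q) = 1/2 → 1/2 = 1/2
r ∧ r = 1/2 ∧ 1/2 = 1/2
r ∨ q = 1/2 ∨ 1/2 = 1/2
q ∨ (r ∨ q) = 1/2 ∨ 1/2 = 1/2
(r ∧ r) ∨ (q ∨ (r ∨ q)) = 1/2 ∨ 1/2 = 1/2
q ∧ r = 1/2 ∧ 1/2 = 1/2
((r ∧ r) ∨ (q ∨ (r ∨ q))) ∨ (q ∧ r) = 1/2 ∨ 1/2 = 1/2
((q ∧ q) → (q ∧ ~q)) ∨ (((r ∧ r) ∨ (q ∨ (r ∨ q))) ∨ (q ∧ r)) = 1/2 ∨ 1/2 = 1/2
q ∧ p = 1/2 ∧ 1/2 = 1/2
p ∨ q = 1/2 ∨ 1/2 = 1/2
(q ∧ p) ∨ (p ∨ q) = 1/2 ∨ 1/2 = 1/2
p → p = 1/2 → 1/2 = 1/2
p → (p → p) = 1/2 → 1/2 = 1/2
~(p → (p → p)) = ~1/2 = 1/2
((q ∧ p) ∨ (p ∨ q)) ∧ ~(p → (p → p)) = 1/2 ∧ 1/2 = 1/2
~(((q ∧ p) ∨ (p ∨ q)) ∧ ~(p → (p → p))) = ~1/2 = 1/2
(((q ∧ q) → (q ∧ ~q)) ∨ (((r ∧ r) ∨ (q ∨ (r ∨ q))) ∨ (q ∧ r))) ∧ ~(((q ∧ p) ∨ (p ∨ q)) ∧ ~(p → (p → p))) = 1/2 ∧ 1/2 = 1/2
((((q ∨ r) ∨ ~((q → q) → (r ∨ r))) → (r → (q ∨ (r ∧ p)))) → ((((r ∧ p) ∧ p) → ~~r) ∨ (~~p ∧ ((q ∨ p) ∧ p)))) → ((((q ∧ q) → (q ∧ ~q)) ∨ (((r ∧ r) ∨ (q ∨ (r ∨ q))) ∨ (q ∧ r))) ∧ ~(((q ∧ p) ∨ (p ∨ q)) ∧ ~(p → (p → p)))) = 1/2 → 1/2 = 1/2

1/2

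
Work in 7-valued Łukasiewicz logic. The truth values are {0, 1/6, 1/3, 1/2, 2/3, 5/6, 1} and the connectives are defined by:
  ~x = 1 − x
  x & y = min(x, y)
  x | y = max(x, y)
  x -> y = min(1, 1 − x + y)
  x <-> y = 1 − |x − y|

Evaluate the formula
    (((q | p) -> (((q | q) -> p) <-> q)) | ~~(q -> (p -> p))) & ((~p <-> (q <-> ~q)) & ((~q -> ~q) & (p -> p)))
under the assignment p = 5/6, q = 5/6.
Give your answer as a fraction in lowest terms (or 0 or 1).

5/6

q | p = 5/6 | 5/6 = 5/6
q | q = 5/6 | 5/6 = 5/6
(q | q) -> p = 5/6 -> 5/6 = 1
((q | q) -> p) <-> q = 1 <-> 5/6 = 5/6
(q | p) -> (((q | q) -> p) <-> q) = 5/6 -> 5/6 = 1
p -> p = 5/6 -> 5/6 = 1
q -> (p -> p) = 5/6 -> 1 = 1
~(q -> (p -> p)) = ~1 = 0
~~(q -> (p -> p)) = ~0 = 1
((q | p) -> (((q | q) -> p) <-> q)) | ~~(q -> (p -> p)) = 1 | 1 = 1
~p = ~5/6 = 1/6
~q = ~5/6 = 1/6
q <-> ~q = 5/6 <-> 1/6 = 1/3
~p <-> (q <-> ~q) = 1/6 <-> 1/3 = 5/6
~q = ~5/6 = 1/6
~q = ~5/6 = 1/6
~q -> ~q = 1/6 -> 1/6 = 1
p -> p = 5/6 -> 5/6 = 1
(~q -> ~q) & (p -> p) = 1 & 1 = 1
(~p <-> (q <-> ~q)) & ((~q -> ~q) & (p -> p)) = 5/6 & 1 = 5/6
(((q | p) -> (((q | q) -> p) <-> q)) | ~~(q -> (p -> p))) & ((~p <-> (q <-> ~q)) & ((~q -> ~q) & (p -> p))) = 1 & 5/6 = 5/6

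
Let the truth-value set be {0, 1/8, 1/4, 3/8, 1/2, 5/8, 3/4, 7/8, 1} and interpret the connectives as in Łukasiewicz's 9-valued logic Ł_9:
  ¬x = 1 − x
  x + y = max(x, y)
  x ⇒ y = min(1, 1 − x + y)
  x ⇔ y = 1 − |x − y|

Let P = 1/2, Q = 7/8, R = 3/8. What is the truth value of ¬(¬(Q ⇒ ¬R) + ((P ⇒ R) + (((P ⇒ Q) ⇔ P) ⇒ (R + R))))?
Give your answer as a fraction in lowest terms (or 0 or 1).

¬R = ¬3/8 = 5/8
Q ⇒ ¬R = 7/8 ⇒ 5/8 = 3/4
¬(Q ⇒ ¬R) = ¬3/4 = 1/4
P ⇒ R = 1/2 ⇒ 3/8 = 7/8
P ⇒ Q = 1/2 ⇒ 7/8 = 1
(P ⇒ Q) ⇔ P = 1 ⇔ 1/2 = 1/2
R + R = 3/8 + 3/8 = 3/8
((P ⇒ Q) ⇔ P) ⇒ (R + R) = 1/2 ⇒ 3/8 = 7/8
(P ⇒ R) + (((P ⇒ Q) ⇔ P) ⇒ (R + R)) = 7/8 + 7/8 = 7/8
¬(Q ⇒ ¬R) + ((P ⇒ R) + (((P ⇒ Q) ⇔ P) ⇒ (R + R))) = 1/4 + 7/8 = 7/8
¬(¬(Q ⇒ ¬R) + ((P ⇒ R) + (((P ⇒ Q) ⇔ P) ⇒ (R + R)))) = ¬7/8 = 1/8

1/8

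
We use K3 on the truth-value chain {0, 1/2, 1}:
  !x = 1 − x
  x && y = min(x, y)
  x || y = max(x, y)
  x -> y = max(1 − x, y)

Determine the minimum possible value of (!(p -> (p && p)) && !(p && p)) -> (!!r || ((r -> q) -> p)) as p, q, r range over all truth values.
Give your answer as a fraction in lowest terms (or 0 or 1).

Take p = 1/2, q = 0, r = 0:
p && p = 1/2 && 1/2 = 1/2
p -> (p && p) = 1/2 -> 1/2 = 1/2
!(p -> (p && p)) = !1/2 = 1/2
p && p = 1/2 && 1/2 = 1/2
!(p && p) = !1/2 = 1/2
!(p -> (p && p)) && !(p && p) = 1/2 && 1/2 = 1/2
!r = !0 = 1
!!r = !1 = 0
r -> q = 0 -> 0 = 1
(r -> q) -> p = 1 -> 1/2 = 1/2
!!r || ((r -> q) -> p) = 0 || 1/2 = 1/2
(!(p -> (p && p)) && !(p && p)) -> (!!r || ((r -> q) -> p)) = 1/2 -> 1/2 = 1/2
No assignment yields a value below 1/2, so this is the minimum.

1/2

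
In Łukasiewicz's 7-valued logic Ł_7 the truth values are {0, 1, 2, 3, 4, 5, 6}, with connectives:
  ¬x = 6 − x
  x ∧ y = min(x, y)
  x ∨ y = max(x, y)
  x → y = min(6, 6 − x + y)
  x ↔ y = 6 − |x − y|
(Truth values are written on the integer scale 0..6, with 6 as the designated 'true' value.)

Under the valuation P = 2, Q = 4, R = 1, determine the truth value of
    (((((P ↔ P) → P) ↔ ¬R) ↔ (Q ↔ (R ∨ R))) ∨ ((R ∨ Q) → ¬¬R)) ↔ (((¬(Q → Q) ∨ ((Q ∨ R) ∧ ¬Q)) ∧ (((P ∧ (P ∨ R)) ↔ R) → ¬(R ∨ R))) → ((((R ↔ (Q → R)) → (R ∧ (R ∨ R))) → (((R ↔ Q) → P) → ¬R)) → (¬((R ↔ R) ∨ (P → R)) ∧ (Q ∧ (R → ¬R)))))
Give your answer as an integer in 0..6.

P ↔ P = 2 ↔ 2 = 6
(P ↔ P) → P = 6 → 2 = 2
¬R = ¬1 = 5
((P ↔ P) → P) ↔ ¬R = 2 ↔ 5 = 3
R ∨ R = 1 ∨ 1 = 1
Q ↔ (R ∨ R) = 4 ↔ 1 = 3
(((P ↔ P) → P) ↔ ¬R) ↔ (Q ↔ (R ∨ R)) = 3 ↔ 3 = 6
R ∨ Q = 1 ∨ 4 = 4
¬R = ¬1 = 5
¬¬R = ¬5 = 1
(R ∨ Q) → ¬¬R = 4 → 1 = 3
((((P ↔ P) → P) ↔ ¬R) ↔ (Q ↔ (R ∨ R))) ∨ ((R ∨ Q) → ¬¬R) = 6 ∨ 3 = 6
Q → Q = 4 → 4 = 6
¬(Q → Q) = ¬6 = 0
Q ∨ R = 4 ∨ 1 = 4
¬Q = ¬4 = 2
(Q ∨ R) ∧ ¬Q = 4 ∧ 2 = 2
¬(Q → Q) ∨ ((Q ∨ R) ∧ ¬Q) = 0 ∨ 2 = 2
P ∨ R = 2 ∨ 1 = 2
P ∧ (P ∨ R) = 2 ∧ 2 = 2
(P ∧ (P ∨ R)) ↔ R = 2 ↔ 1 = 5
R ∨ R = 1 ∨ 1 = 1
¬(R ∨ R) = ¬1 = 5
((P ∧ (P ∨ R)) ↔ R) → ¬(R ∨ R) = 5 → 5 = 6
(¬(Q → Q) ∨ ((Q ∨ R) ∧ ¬Q)) ∧ (((P ∧ (P ∨ R)) ↔ R) → ¬(R ∨ R)) = 2 ∧ 6 = 2
Q → R = 4 → 1 = 3
R ↔ (Q → R) = 1 ↔ 3 = 4
R ∨ R = 1 ∨ 1 = 1
R ∧ (R ∨ R) = 1 ∧ 1 = 1
(R ↔ (Q → R)) → (R ∧ (R ∨ R)) = 4 → 1 = 3
R ↔ Q = 1 ↔ 4 = 3
(R ↔ Q) → P = 3 → 2 = 5
¬R = ¬1 = 5
((R ↔ Q) → P) → ¬R = 5 → 5 = 6
((R ↔ (Q → R)) → (R ∧ (R ∨ R))) → (((R ↔ Q) → P) → ¬R) = 3 → 6 = 6
R ↔ R = 1 ↔ 1 = 6
P → R = 2 → 1 = 5
(R ↔ R) ∨ (P → R) = 6 ∨ 5 = 6
¬((R ↔ R) ∨ (P → R)) = ¬6 = 0
¬R = ¬1 = 5
R → ¬R = 1 → 5 = 6
Q ∧ (R → ¬R) = 4 ∧ 6 = 4
¬((R ↔ R) ∨ (P → R)) ∧ (Q ∧ (R → ¬R)) = 0 ∧ 4 = 0
(((R ↔ (Q → R)) → (R ∧ (R ∨ R))) → (((R ↔ Q) → P) → ¬R)) → (¬((R ↔ R) ∨ (P → R)) ∧ (Q ∧ (R → ¬R))) = 6 → 0 = 0
((¬(Q → Q) ∨ ((Q ∨ R) ∧ ¬Q)) ∧ (((P ∧ (P ∨ R)) ↔ R) → ¬(R ∨ R))) → ((((R ↔ (Q → R)) → (R ∧ (R ∨ R))) → (((R ↔ Q) → P) → ¬R)) → (¬((R ↔ R) ∨ (P → R)) ∧ (Q ∧ (R → ¬R)))) = 2 → 0 = 4
(((((P ↔ P) → P) ↔ ¬R) ↔ (Q ↔ (R ∨ R))) ∨ ((R ∨ Q) → ¬¬R)) ↔ (((¬(Q → Q) ∨ ((Q ∨ R) ∧ ¬Q)) ∧ (((P ∧ (P ∨ R)) ↔ R) → ¬(R ∨ R))) → ((((R ↔ (Q → R)) → (R ∧ (R ∨ R))) → (((R ↔ Q) → P) → ¬R)) → (¬((R ↔ R) ∨ (P → R)) ∧ (Q ∧ (R → ¬R))))) = 6 ↔ 4 = 4

4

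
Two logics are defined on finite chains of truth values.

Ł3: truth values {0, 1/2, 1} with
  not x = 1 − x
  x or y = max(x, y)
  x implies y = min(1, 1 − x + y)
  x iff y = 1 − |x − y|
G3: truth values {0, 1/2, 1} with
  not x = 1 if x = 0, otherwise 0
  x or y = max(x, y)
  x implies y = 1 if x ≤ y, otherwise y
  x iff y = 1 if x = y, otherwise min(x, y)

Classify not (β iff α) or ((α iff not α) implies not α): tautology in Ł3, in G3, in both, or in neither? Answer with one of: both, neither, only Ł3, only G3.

only G3

In Ł3: at α = 1/2, β = 0 the value is 1/2 — not a tautology.
In G3: every assignment gives 1 — tautology.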